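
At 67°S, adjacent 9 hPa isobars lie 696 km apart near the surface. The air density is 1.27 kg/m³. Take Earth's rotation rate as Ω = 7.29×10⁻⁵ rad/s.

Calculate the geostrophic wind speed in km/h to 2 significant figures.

Coriolis parameter at 67°S:
f = 2Ω sin φ = 2 × 7.29×10⁻⁵ × sin 67° = 1.34×10⁻⁴ s⁻¹
Pressure gradient: |∂P/∂n| = 900 Pa / 696000 m = 1.29×10⁻³ Pa/m
Geostrophic balance (pressure-gradient force = Coriolis force):
V_g = (1/(fρ)) |∂P/∂n| = 1.29×10⁻³ / (1.34×10⁻⁴ × 1.27) = 7.59 m/s
Converting: 7.59 m/s × 3.6 = 27 km/h

27 km/h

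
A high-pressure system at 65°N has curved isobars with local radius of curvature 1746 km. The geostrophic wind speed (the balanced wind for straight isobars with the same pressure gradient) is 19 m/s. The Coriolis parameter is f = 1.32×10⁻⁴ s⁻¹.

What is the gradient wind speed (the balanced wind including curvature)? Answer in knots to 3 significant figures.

Around a high, pressure-gradient force acts outward with centrifugal, so Coriolis balances both:
fV = (1/ρ)|∂P/∂n| + V²/R  →  V² − fR·V + fR·V_g = 0
With fR = 1.32×10⁻⁴ × 1746×10³ m = 230 m/s:
V = [fR − √((fR)² − 4 fR V_g)]/2 = [230 − √(230² − 4×230×19)]/2 = 20.9 m/s
Supergeostrophic (V > V_g = 19 m/s), as expected around a high.
Converting: 20.9 m/s × 1.944 = 40.6 knots

40.6 knots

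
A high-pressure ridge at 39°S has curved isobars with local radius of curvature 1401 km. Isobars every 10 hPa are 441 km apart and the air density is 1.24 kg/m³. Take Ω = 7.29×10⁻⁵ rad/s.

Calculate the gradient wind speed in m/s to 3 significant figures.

Coriolis parameter at 39°S:
f = 2Ω sin φ = 2 × 7.29×10⁻⁵ × sin 39° = 9.18×10⁻⁵ s⁻¹
Pressure gradient: |∂P/∂n| = 1000 Pa / 441000 m = 2.27×10⁻³ Pa/m
Geostrophic speed: V_g = |∂P/∂n|/(fρ) = 2.27×10⁻³/(9.18×10⁻⁵ × 1.24) = 19.9 m/s
Around a high, pressure-gradient force acts outward with centrifugal, so Coriolis balances both:
fV = (1/ρ)|∂P/∂n| + V²/R  →  V² − fR·V + fR·V_g = 0
With fR = 9.18×10⁻⁵ × 1401×10³ m = 129 m/s:
V = [fR − √((fR)² − 4 fR V_g)]/2 = [129 − √(129² − 4×129×19.9)]/2 = 24.7 m/s
Supergeostrophic (V > V_g = 19.9 m/s), as expected around a high.

24.7 m/s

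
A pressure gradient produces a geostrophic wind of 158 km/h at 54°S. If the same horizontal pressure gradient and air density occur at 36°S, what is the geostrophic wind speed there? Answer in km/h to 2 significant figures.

With the same pressure gradient and density, V_g ∝ 1/f ∝ 1/sin φ.
V₂ = V₁ · sin φ₁ / sin φ₂ = 158 × sin 54° / sin 36°
V₂ = 158 × 0.8090/0.5878 = 220 km/h

220 km/h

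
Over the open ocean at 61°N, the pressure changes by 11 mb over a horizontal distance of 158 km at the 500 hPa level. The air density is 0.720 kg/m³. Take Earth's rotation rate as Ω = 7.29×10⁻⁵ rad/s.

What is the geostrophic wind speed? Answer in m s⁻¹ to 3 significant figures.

Coriolis parameter at 61°N:
f = 2Ω sin φ = 2 × 7.29×10⁻⁵ × sin 61° = 1.28×10⁻⁴ s⁻¹
Pressure gradient: |∂P/∂n| = 1100 Pa / 158000 m = 6.96×10⁻³ Pa/m
Geostrophic balance (pressure-gradient force = Coriolis force):
V_g = (1/(fρ)) |∂P/∂n| = 6.96×10⁻³ / (1.28×10⁻⁴ × 0.720) = 75.8 m/s

75.8 m s⁻¹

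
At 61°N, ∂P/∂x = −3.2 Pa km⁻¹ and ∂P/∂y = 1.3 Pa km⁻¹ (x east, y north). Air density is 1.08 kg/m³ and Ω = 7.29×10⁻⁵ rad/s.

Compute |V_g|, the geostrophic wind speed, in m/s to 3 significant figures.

25.1 m/s

Coriolis parameter at 61°N:
f = 2Ω sin φ = 2 × 7.29×10⁻⁵ × sin 61° = 1.28×10⁻⁴ s⁻¹
Component geostrophic relations (x east, y north):
u_g = −(1/(fρ)) ∂P/∂y,  v_g = (1/(fρ)) ∂P/∂x
u_g = −(1.3×10⁻³)/(1.28×10⁻⁴ × 1.08) = −9.44 m/s;  v_g = (−3.2×10⁻³)/(1.28×10⁻⁴ × 1.08) = −23.2 m/s
|V_g| = √(u_g² + v_g²) = 25.1 m/s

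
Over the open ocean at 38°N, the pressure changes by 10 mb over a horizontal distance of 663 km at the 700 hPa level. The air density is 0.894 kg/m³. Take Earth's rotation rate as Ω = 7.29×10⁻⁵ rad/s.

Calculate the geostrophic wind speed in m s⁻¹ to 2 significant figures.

Coriolis parameter at 38°N:
f = 2Ω sin φ = 2 × 7.29×10⁻⁵ × sin 38° = 8.98×10⁻⁵ s⁻¹
Pressure gradient: |∂P/∂n| = 1000 Pa / 663000 m = 1.51×10⁻³ Pa/m
Geostrophic balance (pressure-gradient force = Coriolis force):
V_g = (1/(fρ)) |∂P/∂n| = 1.51×10⁻³ / (8.98×10⁻⁵ × 0.894) = 18.8 m/s

19 m s⁻¹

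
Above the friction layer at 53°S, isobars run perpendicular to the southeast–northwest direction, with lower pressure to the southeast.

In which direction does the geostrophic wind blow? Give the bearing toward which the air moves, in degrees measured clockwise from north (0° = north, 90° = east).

The pressure-gradient force points toward the southeast (bearing 135°).
Geostrophic balance: in the Southern Hemisphere the Coriolis force deflects motion to the left, so the geostrophic wind blows 90° to the left of the pressure-gradient force (low pressure on the right).
Rotating 135° by 90° counterclockwise gives 045° — the wind blows toward the northeast.

045°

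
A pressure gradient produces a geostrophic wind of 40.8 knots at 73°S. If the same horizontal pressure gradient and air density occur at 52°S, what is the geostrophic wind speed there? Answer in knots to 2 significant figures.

50 knots

With the same pressure gradient and density, V_g ∝ 1/f ∝ 1/sin φ.
V₂ = V₁ · sin φ₁ / sin φ₂ = 40.8 × sin 73° / sin 52°
V₂ = 40.8 × 0.9563/0.7880 = 50 knots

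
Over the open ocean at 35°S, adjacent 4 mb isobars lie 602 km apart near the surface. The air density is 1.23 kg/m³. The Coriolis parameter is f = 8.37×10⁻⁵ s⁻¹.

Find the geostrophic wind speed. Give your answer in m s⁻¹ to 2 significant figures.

6.5 m s⁻¹

Pressure gradient: |∂P/∂n| = 400 Pa / 602000 m = 6.64×10⁻⁴ Pa/m
Geostrophic balance (pressure-gradient force = Coriolis force):
V_g = (1/(fρ)) |∂P/∂n| = 6.64×10⁻⁴ / (8.37×10⁻⁵ × 1.23) = 6.45 m/s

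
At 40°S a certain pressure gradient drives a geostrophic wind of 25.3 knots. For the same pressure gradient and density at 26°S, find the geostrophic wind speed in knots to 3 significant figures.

With the same pressure gradient and density, V_g ∝ 1/f ∝ 1/sin φ.
V₂ = V₁ · sin φ₁ / sin φ₂ = 25.3 × sin 40° / sin 26°
V₂ = 25.3 × 0.6428/0.4384 = 37.1 knots

37.1 knots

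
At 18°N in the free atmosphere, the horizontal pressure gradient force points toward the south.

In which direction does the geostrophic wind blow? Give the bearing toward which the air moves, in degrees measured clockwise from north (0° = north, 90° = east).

The pressure-gradient force points toward the south (bearing 180°).
Geostrophic balance: in the Northern Hemisphere the Coriolis force deflects motion to the right, so the geostrophic wind blows 90° to the right of the pressure-gradient force (low pressure on the left).
Rotating 180° by 90° clockwise gives 270° — the wind blows toward the west.

270°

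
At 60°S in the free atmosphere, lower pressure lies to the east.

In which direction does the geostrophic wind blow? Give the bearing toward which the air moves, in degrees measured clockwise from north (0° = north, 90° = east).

The pressure-gradient force points toward the east (bearing 090°).
Geostrophic balance: in the Southern Hemisphere the Coriolis force deflects motion to the left, so the geostrophic wind blows 90° to the left of the pressure-gradient force (low pressure on the right).
Rotating 090° by 90° counterclockwise gives 000° — the wind blows toward the north.

000°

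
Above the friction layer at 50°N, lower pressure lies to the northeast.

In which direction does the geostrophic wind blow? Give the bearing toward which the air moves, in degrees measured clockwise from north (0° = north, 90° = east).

The pressure-gradient force points toward the northeast (bearing 045°).
Geostrophic balance: in the Northern Hemisphere the Coriolis force deflects motion to the right, so the geostrophic wind blows 90° to the right of the pressure-gradient force (low pressure on the left).
Rotating 045° by 90° clockwise gives 135° — the wind blows toward the southeast.

135°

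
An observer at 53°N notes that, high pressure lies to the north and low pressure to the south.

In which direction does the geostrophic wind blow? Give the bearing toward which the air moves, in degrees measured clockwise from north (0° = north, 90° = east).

The pressure-gradient force points toward the south (bearing 180°).
Geostrophic balance: in the Northern Hemisphere the Coriolis force deflects motion to the right, so the geostrophic wind blows 90° to the right of the pressure-gradient force (low pressure on the left).
Rotating 180° by 90° clockwise gives 270° — the wind blows toward the west.

270°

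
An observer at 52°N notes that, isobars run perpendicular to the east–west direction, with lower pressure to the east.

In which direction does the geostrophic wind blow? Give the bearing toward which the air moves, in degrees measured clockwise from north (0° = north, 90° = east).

180°

The pressure-gradient force points toward the east (bearing 090°).
Geostrophic balance: in the Northern Hemisphere the Coriolis force deflects motion to the right, so the geostrophic wind blows 90° to the right of the pressure-gradient force (low pressure on the left).
Rotating 090° by 90° clockwise gives 180° — the wind blows toward the south.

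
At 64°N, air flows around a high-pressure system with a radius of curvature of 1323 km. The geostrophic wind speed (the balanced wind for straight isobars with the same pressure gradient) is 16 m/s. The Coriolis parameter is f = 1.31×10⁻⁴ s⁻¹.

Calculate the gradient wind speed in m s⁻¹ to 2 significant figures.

18 m s⁻¹

Around a high, pressure-gradient force acts outward with centrifugal, so Coriolis balances both:
fV = (1/ρ)|∂P/∂n| + V²/R  →  V² − fR·V + fR·V_g = 0
With fR = 1.31×10⁻⁴ × 1323×10³ m = 173 m/s:
V = [fR − √((fR)² − 4 fR V_g)]/2 = [173 − √(173² − 4×173×16)]/2 = 17.8 m/s
Supergeostrophic (V > V_g = 16 m/s), as expected around a high.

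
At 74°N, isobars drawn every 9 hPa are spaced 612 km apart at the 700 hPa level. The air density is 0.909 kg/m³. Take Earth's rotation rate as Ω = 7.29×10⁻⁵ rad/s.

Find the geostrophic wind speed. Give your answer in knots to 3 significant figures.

22.4 knots

Coriolis parameter at 74°N:
f = 2Ω sin φ = 2 × 7.29×10⁻⁵ × sin 74° = 1.40×10⁻⁴ s⁻¹
Pressure gradient: |∂P/∂n| = 900 Pa / 612000 m = 1.47×10⁻³ Pa/m
Geostrophic balance (pressure-gradient force = Coriolis force):
V_g = (1/(fρ)) |∂P/∂n| = 1.47×10⁻³ / (1.40×10⁻⁴ × 0.909) = 11.5 m/s
Converting: 11.5 m/s × 1.944 = 22.4 knots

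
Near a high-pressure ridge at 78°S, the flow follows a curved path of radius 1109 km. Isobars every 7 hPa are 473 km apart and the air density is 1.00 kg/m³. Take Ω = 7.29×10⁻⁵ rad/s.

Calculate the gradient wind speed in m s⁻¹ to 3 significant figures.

Coriolis parameter at 78°S:
f = 2Ω sin φ = 2 × 7.29×10⁻⁵ × sin 78° = 1.43×10⁻⁴ s⁻¹
Pressure gradient: |∂P/∂n| = 700 Pa / 473000 m = 1.48×10⁻³ Pa/m
Geostrophic speed: V_g = |∂P/∂n|/(fρ) = 1.48×10⁻³/(1.43×10⁻⁴ × 1.00) = 10.4 m/s
Around a high, pressure-gradient force acts outward with centrifugal, so Coriolis balances both:
fV = (1/ρ)|∂P/∂n| + V²/R  →  V² − fR·V + fR·V_g = 0
With fR = 1.43×10⁻⁴ × 1109×10³ m = 158 m/s:
V = [fR − √((fR)² − 4 fR V_g)]/2 = [158 − √(158² − 4×158×10.4)]/2 = 11.2 m/s
Supergeostrophic (V > V_g = 10.4 m/s), as expected around a high.

11.2 m s⁻¹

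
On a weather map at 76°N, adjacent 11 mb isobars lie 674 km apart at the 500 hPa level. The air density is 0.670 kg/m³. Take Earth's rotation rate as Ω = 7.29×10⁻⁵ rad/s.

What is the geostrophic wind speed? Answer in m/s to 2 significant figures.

Coriolis parameter at 76°N:
f = 2Ω sin φ = 2 × 7.29×10⁻⁵ × sin 76° = 1.41×10⁻⁴ s⁻¹
Pressure gradient: |∂P/∂n| = 1100 Pa / 674000 m = 1.63×10⁻³ Pa/m
Geostrophic balance (pressure-gradient force = Coriolis force):
V_g = (1/(fρ)) |∂P/∂n| = 1.63×10⁻³ / (1.41×10⁻⁴ × 0.670) = 17.2 m/s

17 m/s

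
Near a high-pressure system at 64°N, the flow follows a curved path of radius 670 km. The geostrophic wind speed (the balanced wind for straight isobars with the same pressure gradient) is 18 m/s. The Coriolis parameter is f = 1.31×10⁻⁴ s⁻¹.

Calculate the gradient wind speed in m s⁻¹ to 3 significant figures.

25.3 m s⁻¹

Around a high, pressure-gradient force acts outward with centrifugal, so Coriolis balances both:
fV = (1/ρ)|∂P/∂n| + V²/R  →  V² − fR·V + fR·V_g = 0
With fR = 1.31×10⁻⁴ × 670×10³ m = 87.8 m/s:
V = [fR − √((fR)² − 4 fR V_g)]/2 = [87.8 − √(87.8² − 4×87.8×18)]/2 = 25.3 m/s
Supergeostrophic (V > V_g = 18 m/s), as expected around a high.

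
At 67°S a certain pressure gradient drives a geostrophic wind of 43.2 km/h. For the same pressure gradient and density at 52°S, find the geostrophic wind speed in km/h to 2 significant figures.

With the same pressure gradient and density, V_g ∝ 1/f ∝ 1/sin φ.
V₂ = V₁ · sin φ₁ / sin φ₂ = 43.2 × sin 67° / sin 52°
V₂ = 43.2 × 0.9205/0.7880 = 50 km/h

50 km/h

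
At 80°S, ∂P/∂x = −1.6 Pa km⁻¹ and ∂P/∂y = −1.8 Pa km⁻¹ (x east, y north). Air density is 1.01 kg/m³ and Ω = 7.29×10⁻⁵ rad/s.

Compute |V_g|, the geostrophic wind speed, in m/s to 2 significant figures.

17 m/s

Coriolis parameter at 80°S:
f = 2Ω sin φ = 2 × 7.29×10⁻⁵ × sin 80° = 1.44×10⁻⁴ s⁻¹
In the Southern Hemisphere f is negative: f = −1.44×10⁻⁴ s⁻¹.
Component geostrophic relations (x east, y north):
u_g = −(1/(fρ)) ∂P/∂y,  v_g = (1/(fρ)) ∂P/∂x
u_g = −(−1.8×10⁻³)/(−1.44×10⁻⁴ × 1.01) = −12.4 m/s;  v_g = (−1.6×10⁻³)/(−1.44×10⁻⁴ × 1.01) = 11.0 m/s
|V_g| = √(u_g² + v_g²) = 16.6 m/s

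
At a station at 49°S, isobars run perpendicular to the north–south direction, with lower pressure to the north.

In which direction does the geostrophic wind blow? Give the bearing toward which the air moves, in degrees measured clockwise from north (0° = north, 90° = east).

The pressure-gradient force points toward the north (bearing 000°).
Geostrophic balance: in the Southern Hemisphere the Coriolis force deflects motion to the left, so the geostrophic wind blows 90° to the left of the pressure-gradient force (low pressure on the right).
Rotating 000° by 90° counterclockwise gives 270° — the wind blows toward the west.

270°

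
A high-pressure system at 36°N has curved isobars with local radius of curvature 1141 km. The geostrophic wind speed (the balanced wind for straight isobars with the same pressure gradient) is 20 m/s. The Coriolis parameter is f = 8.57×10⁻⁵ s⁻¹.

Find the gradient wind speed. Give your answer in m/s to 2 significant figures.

Around a high, pressure-gradient force acts outward with centrifugal, so Coriolis balances both:
fV = (1/ρ)|∂P/∂n| + V²/R  →  V² − fR·V + fR·V_g = 0
With fR = 8.57×10⁻⁵ × 1141×10³ m = 97.8 m/s:
V = [fR − √((fR)² − 4 fR V_g)]/2 = [97.8 − √(97.8² − 4×97.8×20)]/2 = 28 m/s
Supergeostrophic (V > V_g = 20 m/s), as expected around a high.

28 m/s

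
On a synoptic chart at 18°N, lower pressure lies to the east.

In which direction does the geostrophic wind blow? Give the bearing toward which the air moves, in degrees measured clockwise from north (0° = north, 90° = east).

180°

The pressure-gradient force points toward the east (bearing 090°).
Geostrophic balance: in the Northern Hemisphere the Coriolis force deflects motion to the right, so the geostrophic wind blows 90° to the right of the pressure-gradient force (low pressure on the left).
Rotating 090° by 90° clockwise gives 180° — the wind blows toward the south.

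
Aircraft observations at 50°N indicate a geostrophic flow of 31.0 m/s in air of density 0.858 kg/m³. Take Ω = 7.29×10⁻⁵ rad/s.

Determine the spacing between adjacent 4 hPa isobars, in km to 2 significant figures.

Coriolis parameter at 50°N:
f = 2Ω sin φ = 2 × 7.29×10⁻⁵ × sin 50° = 1.12×10⁻⁴ s⁻¹
Geostrophic balance rearranged: |∂P/∂n| = f ρ V_g
|∂P/∂n| = 1.12×10⁻⁴ × 0.858 × 31.0 = 2.97×10⁻³ Pa/m
Isobar spacing: Δn = ΔP/|∂P/∂n| = 400 Pa / 2.97×10⁻³ Pa/m = 134648 m ≈ 130 km

130 km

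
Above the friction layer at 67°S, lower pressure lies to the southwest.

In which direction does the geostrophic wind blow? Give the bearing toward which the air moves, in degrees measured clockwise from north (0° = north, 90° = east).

135°

The pressure-gradient force points toward the southwest (bearing 225°).
Geostrophic balance: in the Southern Hemisphere the Coriolis force deflects motion to the left, so the geostrophic wind blows 90° to the left of the pressure-gradient force (low pressure on the right).
Rotating 225° by 90° counterclockwise gives 135° — the wind blows toward the southeast.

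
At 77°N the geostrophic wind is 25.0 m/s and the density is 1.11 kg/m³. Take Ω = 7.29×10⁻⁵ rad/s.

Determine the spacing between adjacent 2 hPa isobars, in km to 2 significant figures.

51 km

Coriolis parameter at 77°N:
f = 2Ω sin φ = 2 × 7.29×10⁻⁵ × sin 77° = 1.42×10⁻⁴ s⁻¹
Geostrophic balance rearranged: |∂P/∂n| = f ρ V_g
|∂P/∂n| = 1.42×10⁻⁴ × 1.11 × 25.0 = 3.94×10⁻³ Pa/m
Isobar spacing: Δn = ΔP/|∂P/∂n| = 200 Pa / 3.94×10⁻³ Pa/m = 50732 m ≈ 51 km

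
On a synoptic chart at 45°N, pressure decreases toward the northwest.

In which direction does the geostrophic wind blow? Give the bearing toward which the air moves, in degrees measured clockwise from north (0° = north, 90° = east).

The pressure-gradient force points toward the northwest (bearing 315°).
Geostrophic balance: in the Northern Hemisphere the Coriolis force deflects motion to the right, so the geostrophic wind blows 90° to the right of the pressure-gradient force (low pressure on the left).
Rotating 315° by 90° clockwise gives 045° — the wind blows toward the northeast.

045°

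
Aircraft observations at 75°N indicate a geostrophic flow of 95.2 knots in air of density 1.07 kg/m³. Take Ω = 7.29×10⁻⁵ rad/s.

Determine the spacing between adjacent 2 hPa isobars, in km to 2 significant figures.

27 km

Coriolis parameter at 75°N:
f = 2Ω sin φ = 2 × 7.29×10⁻⁵ × sin 75° = 1.41×10⁻⁴ s⁻¹
Wind speed in SI: 95.2 knots = 49.0 m/s
Geostrophic balance rearranged: |∂P/∂n| = f ρ V_g
|∂P/∂n| = 1.41×10⁻⁴ × 1.07 × 49.0 = 7.38×10⁻³ Pa/m
Isobar spacing: Δn = ΔP/|∂P/∂n| = 200 Pa / 7.38×10⁻³ Pa/m = 27100 m ≈ 27 km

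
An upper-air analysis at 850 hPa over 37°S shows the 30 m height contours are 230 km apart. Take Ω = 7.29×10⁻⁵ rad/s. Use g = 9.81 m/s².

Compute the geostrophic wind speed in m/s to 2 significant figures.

Coriolis parameter at 37°S:
f = 2Ω sin φ = 2 × 7.29×10⁻⁵ × sin 37° = 8.77×10⁻⁵ s⁻¹
Height gradient: |∂Z/∂n| = 30 m / 230000 m = 1.30×10⁻⁴
On a pressure surface, geostrophic balance gives V_g = (g/f)|∂Z/∂n|:
V_g = 9.81 × 1.30×10⁻⁴ / 8.77×10⁻⁵ = 14.6 m/s

15 m/s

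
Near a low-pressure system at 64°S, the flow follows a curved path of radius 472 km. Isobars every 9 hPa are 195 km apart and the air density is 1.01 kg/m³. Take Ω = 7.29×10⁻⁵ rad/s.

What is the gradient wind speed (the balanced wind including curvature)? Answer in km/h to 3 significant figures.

Coriolis parameter at 64°S:
f = 2Ω sin φ = 2 × 7.29×10⁻⁵ × sin 64° = 1.31×10⁻⁴ s⁻¹
Pressure gradient: |∂P/∂n| = 900 Pa / 195000 m = 4.62×10⁻³ Pa/m
Geostrophic speed: V_g = |∂P/∂n|/(fρ) = 4.62×10⁻³/(1.31×10⁻⁴ × 1.01) = 34.9 m/s
Around a low, centrifugal force acts outward with Coriolis, so pressure-gradient force balances both:
(1/ρ)|∂P/∂n| = fV + V²/R  →  V² + fR·V − fR·V_g = 0
With fR = 1.31×10⁻⁴ × 472×10³ m = 61.9 m/s:
V = [−fR + √((fR)² + 4 fR V_g)]/2 = [−61.9 + √(61.9² + 4×61.9×34.9)]/2 = 24.9 m/s
Subgeostrophic (V < V_g = 34.9 m/s), as expected around a low.
Converting: 24.9 m/s × 3.6 = 89.5 km/h

89.5 km/h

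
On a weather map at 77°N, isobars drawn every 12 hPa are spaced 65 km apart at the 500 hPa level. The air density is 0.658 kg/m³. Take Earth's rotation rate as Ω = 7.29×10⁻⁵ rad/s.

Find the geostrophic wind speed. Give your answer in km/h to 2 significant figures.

710 km/h

Coriolis parameter at 77°N:
f = 2Ω sin φ = 2 × 7.29×10⁻⁵ × sin 77° = 1.42×10⁻⁴ s⁻¹
Pressure gradient: |∂P/∂n| = 1200 Pa / 65000 m = 1.85×10⁻² Pa/m
Geostrophic balance (pressure-gradient force = Coriolis force):
V_g = (1/(fρ)) |∂P/∂n| = 1.85×10⁻² / (1.42×10⁻⁴ × 0.658) = 197 m/s
Converting: 197 m/s × 3.6 = 710 km/h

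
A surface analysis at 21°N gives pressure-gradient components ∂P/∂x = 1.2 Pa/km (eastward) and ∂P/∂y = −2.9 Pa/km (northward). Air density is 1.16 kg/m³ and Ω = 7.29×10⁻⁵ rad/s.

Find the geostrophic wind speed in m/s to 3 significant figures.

Coriolis parameter at 21°N:
f = 2Ω sin φ = 2 × 7.29×10⁻⁵ × sin 21° = 5.23×10⁻⁵ s⁻¹
Component geostrophic relations (x east, y north):
u_g = −(1/(fρ)) ∂P/∂y,  v_g = (1/(fρ)) ∂P/∂x
u_g = −(−2.9×10⁻³)/(5.23×10⁻⁵ × 1.16) = 47.8 m/s;  v_g = (1.2×10⁻³)/(5.23×10⁻⁵ × 1.16) = 19.8 m/s
|V_g| = √(u_g² + v_g²) = 51.8 m/s

51.8 m/s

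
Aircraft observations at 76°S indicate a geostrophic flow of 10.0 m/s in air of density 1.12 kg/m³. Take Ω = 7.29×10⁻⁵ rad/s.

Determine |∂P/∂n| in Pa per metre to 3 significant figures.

Coriolis parameter at 76°S:
f = 2Ω sin φ = 2 × 7.29×10⁻⁵ × sin 76° = 1.41×10⁻⁴ s⁻¹
Geostrophic balance rearranged: |∂P/∂n| = f ρ V_g
|∂P/∂n| = 1.41×10⁻⁴ × 1.12 × 10.0 = 1.58×10⁻³ Pa/m

1.58×10⁻³ Pa/m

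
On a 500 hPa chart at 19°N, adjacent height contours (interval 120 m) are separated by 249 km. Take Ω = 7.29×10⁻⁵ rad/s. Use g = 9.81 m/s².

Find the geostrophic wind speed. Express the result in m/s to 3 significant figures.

Coriolis parameter at 19°N:
f = 2Ω sin φ = 2 × 7.29×10⁻⁵ × sin 19° = 4.75×10⁻⁵ s⁻¹
Height gradient: |∂Z/∂n| = 120 m / 249000 m = 4.82×10⁻⁴
On a pressure surface, geostrophic balance gives V_g = (g/f)|∂Z/∂n|:
V_g = 9.81 × 4.82×10⁻⁴ / 4.75×10⁻⁵ = 99.6 m/s

99.6 m/s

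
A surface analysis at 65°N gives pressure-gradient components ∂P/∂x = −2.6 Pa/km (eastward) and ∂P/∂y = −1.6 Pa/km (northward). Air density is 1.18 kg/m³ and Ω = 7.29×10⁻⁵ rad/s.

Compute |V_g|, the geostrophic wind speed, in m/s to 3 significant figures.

Coriolis parameter at 65°N:
f = 2Ω sin φ = 2 × 7.29×10⁻⁵ × sin 65° = 1.32×10⁻⁴ s⁻¹
Component geostrophic relations (x east, y north):
u_g = −(1/(fρ)) ∂P/∂y,  v_g = (1/(fρ)) ∂P/∂x
u_g = −(−1.6×10⁻³)/(1.32×10⁻⁴ × 1.18) = 10.3 m/s;  v_g = (−2.6×10⁻³)/(1.32×10⁻⁴ × 1.18) = −16.7 m/s
|V_g| = √(u_g² + v_g²) = 19.6 m/s

19.6 m/s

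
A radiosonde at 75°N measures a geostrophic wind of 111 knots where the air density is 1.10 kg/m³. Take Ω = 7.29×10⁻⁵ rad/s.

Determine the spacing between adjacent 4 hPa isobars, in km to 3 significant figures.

Coriolis parameter at 75°N:
f = 2Ω sin φ = 2 × 7.29×10⁻⁵ × sin 75° = 1.41×10⁻⁴ s⁻¹
Wind speed in SI: 111 knots = 57.1 m/s
Geostrophic balance rearranged: |∂P/∂n| = f ρ V_g
|∂P/∂n| = 1.41×10⁻⁴ × 1.10 × 57.1 = 8.85×10⁻³ Pa/m
Isobar spacing: Δn = ΔP/|∂P/∂n| = 400 Pa / 8.85×10⁻³ Pa/m = 45217 m ≈ 45.2 km

45.2 km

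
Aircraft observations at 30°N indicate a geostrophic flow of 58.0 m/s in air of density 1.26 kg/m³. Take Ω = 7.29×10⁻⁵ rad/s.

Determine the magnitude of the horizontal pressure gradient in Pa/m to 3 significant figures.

5.33×10⁻³ Pa/m

Coriolis parameter at 30°N:
f = 2Ω sin φ = 2 × 7.29×10⁻⁵ × sin 30° = 7.29×10⁻⁵ s⁻¹
Geostrophic balance rearranged: |∂P/∂n| = f ρ V_g
|∂P/∂n| = 7.29×10⁻⁵ × 1.26 × 58.0 = 5.33×10⁻³ Pa/m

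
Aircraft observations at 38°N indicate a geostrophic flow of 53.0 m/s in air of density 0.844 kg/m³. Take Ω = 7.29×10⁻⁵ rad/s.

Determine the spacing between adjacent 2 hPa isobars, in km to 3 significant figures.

Coriolis parameter at 38°N:
f = 2Ω sin φ = 2 × 7.29×10⁻⁵ × sin 38° = 8.98×10⁻⁵ s⁻¹
Geostrophic balance rearranged: |∂P/∂n| = f ρ V_g
|∂P/∂n| = 8.98×10⁻⁵ × 0.844 × 53.0 = 4.02×10⁻³ Pa/m
Isobar spacing: Δn = ΔP/|∂P/∂n| = 200 Pa / 4.02×10⁻³ Pa/m = 49809 m ≈ 49.8 km

49.8 km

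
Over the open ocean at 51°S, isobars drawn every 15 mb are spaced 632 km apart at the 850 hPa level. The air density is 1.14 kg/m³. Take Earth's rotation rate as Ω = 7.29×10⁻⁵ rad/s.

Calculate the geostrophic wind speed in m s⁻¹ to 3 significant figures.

Coriolis parameter at 51°S:
f = 2Ω sin φ = 2 × 7.29×10⁻⁵ × sin 51° = 1.13×10⁻⁴ s⁻¹
Pressure gradient: |∂P/∂n| = 1500 Pa / 632000 m = 2.37×10⁻³ Pa/m
Geostrophic balance (pressure-gradient force = Coriolis force):
V_g = (1/(fρ)) |∂P/∂n| = 2.37×10⁻³ / (1.13×10⁻⁴ × 1.14) = 18.4 m/s

18.4 m s⁻¹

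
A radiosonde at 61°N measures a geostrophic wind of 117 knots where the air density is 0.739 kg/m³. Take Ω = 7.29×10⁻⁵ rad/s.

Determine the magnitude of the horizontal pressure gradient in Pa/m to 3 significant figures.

5.67×10⁻³ Pa/m

Coriolis parameter at 61°N:
f = 2Ω sin φ = 2 × 7.29×10⁻⁵ × sin 61° = 1.28×10⁻⁴ s⁻¹
Wind speed in SI: 117 knots = 60.2 m/s
Geostrophic balance rearranged: |∂P/∂n| = f ρ V_g
|∂P/∂n| = 1.28×10⁻⁴ × 0.739 × 60.2 = 5.67×10⁻³ Pa/m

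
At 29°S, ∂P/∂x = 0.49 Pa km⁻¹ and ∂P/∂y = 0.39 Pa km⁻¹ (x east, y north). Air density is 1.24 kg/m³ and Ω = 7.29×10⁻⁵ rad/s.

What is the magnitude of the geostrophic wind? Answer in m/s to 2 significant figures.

7.1 m/s

Coriolis parameter at 29°S:
f = 2Ω sin φ = 2 × 7.29×10⁻⁵ × sin 29° = 7.07×10⁻⁵ s⁻¹
In the Southern Hemisphere f is negative: f = −7.07×10⁻⁵ s⁻¹.
Component geostrophic relations (x east, y north):
u_g = −(1/(fρ)) ∂P/∂y,  v_g = (1/(fρ)) ∂P/∂x
u_g = −(0.39×10⁻³)/(−7.07×10⁻⁵ × 1.24) = 4.45 m/s;  v_g = (0.49×10⁻³)/(−7.07×10⁻⁵ × 1.24) = −5.59 m/s
|V_g| = √(u_g² + v_g²) = 7.15 m/s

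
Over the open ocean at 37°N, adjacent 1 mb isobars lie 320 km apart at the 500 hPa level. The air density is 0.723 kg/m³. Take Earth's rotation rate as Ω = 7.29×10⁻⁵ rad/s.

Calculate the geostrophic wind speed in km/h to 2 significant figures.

18 km/h

Coriolis parameter at 37°N:
f = 2Ω sin φ = 2 × 7.29×10⁻⁵ × sin 37° = 8.77×10⁻⁵ s⁻¹
Pressure gradient: |∂P/∂n| = 100 Pa / 320000 m = 3.12×10⁻⁴ Pa/m
Geostrophic balance (pressure-gradient force = Coriolis force):
V_g = (1/(fρ)) |∂P/∂n| = 3.12×10⁻⁴ / (8.77×10⁻⁵ × 0.723) = 4.93 m/s
Converting: 4.93 m/s × 3.6 = 18 km/h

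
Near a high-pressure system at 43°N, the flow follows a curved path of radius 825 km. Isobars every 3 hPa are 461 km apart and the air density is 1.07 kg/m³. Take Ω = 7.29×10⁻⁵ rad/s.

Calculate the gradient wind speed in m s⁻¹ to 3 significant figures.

6.66 m s⁻¹

Coriolis parameter at 43°N:
f = 2Ω sin φ = 2 × 7.29×10⁻⁵ × sin 43° = 9.94×10⁻⁵ s⁻¹
Pressure gradient: |∂P/∂n| = 300 Pa / 461000 m = 6.51×10⁻⁴ Pa/m
Geostrophic speed: V_g = |∂P/∂n|/(fρ) = 6.51×10⁻⁴/(9.94×10⁻⁵ × 1.07) = 6.12 m/s
Around a high, pressure-gradient force acts outward with centrifugal, so Coriolis balances both:
fV = (1/ρ)|∂P/∂n| + V²/R  →  V² − fR·V + fR·V_g = 0
With fR = 9.94×10⁻⁵ × 825×10³ m = 82.0 m/s:
V = [fR − √((fR)² − 4 fR V_g)]/2 = [82.0 − √(82.0² − 4×82.0×6.12)]/2 = 6.66 m/s
Supergeostrophic (V > V_g = 6.12 m/s), as expected around a high.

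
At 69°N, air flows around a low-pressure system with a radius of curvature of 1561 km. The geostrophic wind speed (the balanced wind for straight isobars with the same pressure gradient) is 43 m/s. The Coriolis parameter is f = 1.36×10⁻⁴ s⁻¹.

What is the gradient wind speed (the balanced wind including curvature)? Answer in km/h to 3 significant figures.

Around a low, centrifugal force acts outward with Coriolis, so pressure-gradient force balances both:
(1/ρ)|∂P/∂n| = fV + V²/R  →  V² + fR·V − fR·V_g = 0
With fR = 1.36×10⁻⁴ × 1561×10³ m = 212 m/s:
V = [−fR + √((fR)² + 4 fR V_g)]/2 = [−212 + √(212² + 4×212×43)]/2 = 36.7 m/s
Subgeostrophic (V < V_g = 43 m/s), as expected around a low.
Converting: 36.7 m/s × 3.6 = 132 km/h

132 km/h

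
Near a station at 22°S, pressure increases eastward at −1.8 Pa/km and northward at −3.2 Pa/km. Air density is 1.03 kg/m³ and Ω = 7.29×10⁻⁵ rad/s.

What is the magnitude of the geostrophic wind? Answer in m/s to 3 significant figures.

65.3 m/s

Coriolis parameter at 22°S:
f = 2Ω sin φ = 2 × 7.29×10⁻⁵ × sin 22° = 5.46×10⁻⁵ s⁻¹
In the Southern Hemisphere f is negative: f = −5.46×10⁻⁵ s⁻¹.
Component geostrophic relations (x east, y north):
u_g = −(1/(fρ)) ∂P/∂y,  v_g = (1/(fρ)) ∂P/∂x
u_g = −(−3.2×10⁻³)/(−5.46×10⁻⁵ × 1.03) = −56.9 m/s;  v_g = (−1.8×10⁻³)/(−5.46×10⁻⁵ × 1.03) = 32.0 m/s
|V_g| = √(u_g² + v_g²) = 65.3 m/s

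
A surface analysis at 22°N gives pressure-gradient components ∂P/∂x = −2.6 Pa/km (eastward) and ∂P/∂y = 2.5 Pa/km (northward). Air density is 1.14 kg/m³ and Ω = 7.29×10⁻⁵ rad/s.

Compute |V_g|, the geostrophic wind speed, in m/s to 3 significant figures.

57.9 m/s

Coriolis parameter at 22°N:
f = 2Ω sin φ = 2 × 7.29×10⁻⁵ × sin 22° = 5.46×10⁻⁵ s⁻¹
Component geostrophic relations (x east, y north):
u_g = −(1/(fρ)) ∂P/∂y,  v_g = (1/(fρ)) ∂P/∂x
u_g = −(2.5×10⁻³)/(5.46×10⁻⁵ × 1.14) = −40.2 m/s;  v_g = (−2.6×10⁻³)/(5.46×10⁻⁵ × 1.14) = −41.8 m/s
|V_g| = √(u_g² + v_g²) = 57.9 m/s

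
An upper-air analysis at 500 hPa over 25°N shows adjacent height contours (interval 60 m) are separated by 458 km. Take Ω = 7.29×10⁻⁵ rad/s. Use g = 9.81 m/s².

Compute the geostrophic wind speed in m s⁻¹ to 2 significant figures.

21 m s⁻¹

Coriolis parameter at 25°N:
f = 2Ω sin φ = 2 × 7.29×10⁻⁵ × sin 25° = 6.16×10⁻⁵ s⁻¹
Height gradient: |∂Z/∂n| = 60 m / 458000 m = 1.31×10⁻⁴
On a pressure surface, geostrophic balance gives V_g = (g/f)|∂Z/∂n|:
V_g = 9.81 × 1.31×10⁻⁴ / 6.16×10⁻⁵ = 20.9 m/s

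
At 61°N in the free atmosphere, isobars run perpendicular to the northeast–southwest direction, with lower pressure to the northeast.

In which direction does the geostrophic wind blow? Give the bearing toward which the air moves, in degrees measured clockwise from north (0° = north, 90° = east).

The pressure-gradient force points toward the northeast (bearing 045°).
Geostrophic balance: in the Northern Hemisphere the Coriolis force deflects motion to the right, so the geostrophic wind blows 90° to the right of the pressure-gradient force (low pressure on the left).
Rotating 045° by 90° clockwise gives 135° — the wind blows toward the southeast.

135°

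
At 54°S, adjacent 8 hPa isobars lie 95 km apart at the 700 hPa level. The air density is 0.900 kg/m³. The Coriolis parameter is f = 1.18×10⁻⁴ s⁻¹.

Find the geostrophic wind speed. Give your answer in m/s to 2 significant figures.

Pressure gradient: |∂P/∂n| = 800 Pa / 95000 m = 8.42×10⁻³ Pa/m
Geostrophic balance (pressure-gradient force = Coriolis force):
V_g = (1/(fρ)) |∂P/∂n| = 8.42×10⁻³ / (1.18×10⁻⁴ × 0.900) = 79.3 m/s

79 m/s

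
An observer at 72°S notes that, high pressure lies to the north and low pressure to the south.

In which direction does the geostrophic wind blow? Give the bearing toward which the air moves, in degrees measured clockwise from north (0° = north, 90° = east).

090°

The pressure-gradient force points toward the south (bearing 180°).
Geostrophic balance: in the Southern Hemisphere the Coriolis force deflects motion to the left, so the geostrophic wind blows 90° to the left of the pressure-gradient force (low pressure on the right).
Rotating 180° by 90° counterclockwise gives 090° — the wind blows toward the east.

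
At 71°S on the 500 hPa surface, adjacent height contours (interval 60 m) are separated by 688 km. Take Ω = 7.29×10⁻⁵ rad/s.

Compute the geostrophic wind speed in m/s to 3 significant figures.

Coriolis parameter at 71°S:
f = 2Ω sin φ = 2 × 7.29×10⁻⁵ × sin 71° = 1.38×10⁻⁴ s⁻¹
Height gradient: |∂Z/∂n| = 60 m / 688000 m = 8.72×10⁻⁵
On a pressure surface, geostrophic balance gives V_g = (g/f)|∂Z/∂n|:
V_g = 9.81 × 8.72×10⁻⁵ / 1.38×10⁻⁴ = 6.21 m/s

6.21 m/s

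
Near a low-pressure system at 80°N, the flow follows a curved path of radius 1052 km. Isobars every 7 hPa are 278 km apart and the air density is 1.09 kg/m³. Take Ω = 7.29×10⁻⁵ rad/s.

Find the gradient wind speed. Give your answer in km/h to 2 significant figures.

53 km/h

Coriolis parameter at 80°N:
f = 2Ω sin φ = 2 × 7.29×10⁻⁵ × sin 80° = 1.44×10⁻⁴ s⁻¹
Pressure gradient: |∂P/∂n| = 700 Pa / 278000 m = 2.52×10⁻³ Pa/m
Geostrophic speed: V_g = |∂P/∂n|/(fρ) = 2.52×10⁻³/(1.44×10⁻⁴ × 1.09) = 16.1 m/s
Around a low, centrifugal force acts outward with Coriolis, so pressure-gradient force balances both:
(1/ρ)|∂P/∂n| = fV + V²/R  →  V² + fR·V − fR·V_g = 0
With fR = 1.44×10⁻⁴ × 1052×10³ m = 151 m/s:
V = [−fR + √((fR)² + 4 fR V_g)]/2 = [−151 + √(151² + 4×151×16.1)]/2 = 14.7 m/s
Subgeostrophic (V < V_g = 16.1 m/s), as expected around a low.
Converting: 14.7 m/s × 3.6 = 53 km/h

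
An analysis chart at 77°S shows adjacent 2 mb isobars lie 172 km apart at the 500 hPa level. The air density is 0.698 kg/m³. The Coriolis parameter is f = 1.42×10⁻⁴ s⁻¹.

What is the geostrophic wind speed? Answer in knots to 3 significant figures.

22.8 knots

Pressure gradient: |∂P/∂n| = 200 Pa / 172000 m = 1.16×10⁻³ Pa/m
Geostrophic balance (pressure-gradient force = Coriolis force):
V_g = (1/(fρ)) |∂P/∂n| = 1.16×10⁻³ / (1.42×10⁻⁴ × 0.698) = 11.7 m/s
Converting: 11.7 m/s × 1.944 = 22.8 knots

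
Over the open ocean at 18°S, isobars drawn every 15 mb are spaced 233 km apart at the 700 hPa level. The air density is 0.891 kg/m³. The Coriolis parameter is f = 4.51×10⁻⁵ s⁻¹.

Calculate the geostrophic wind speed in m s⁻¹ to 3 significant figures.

160 m s⁻¹

Pressure gradient: |∂P/∂n| = 1500 Pa / 233000 m = 6.44×10⁻³ Pa/m
Geostrophic balance (pressure-gradient force = Coriolis force):
V_g = (1/(fρ)) |∂P/∂n| = 6.44×10⁻³ / (4.51×10⁻⁵ × 0.891) = 160 m/s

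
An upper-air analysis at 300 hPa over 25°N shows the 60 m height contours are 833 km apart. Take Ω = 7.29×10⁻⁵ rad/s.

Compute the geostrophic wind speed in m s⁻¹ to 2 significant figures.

11 m s⁻¹

Coriolis parameter at 25°N:
f = 2Ω sin φ = 2 × 7.29×10⁻⁵ × sin 25° = 6.16×10⁻⁵ s⁻¹
Height gradient: |∂Z/∂n| = 60 m / 833000 m = 7.20×10⁻⁵
On a pressure surface, geostrophic balance gives V_g = (g/f)|∂Z/∂n|:
V_g = 9.81 × 7.20×10⁻⁵ / 6.16×10⁻⁵ = 11.5 m/s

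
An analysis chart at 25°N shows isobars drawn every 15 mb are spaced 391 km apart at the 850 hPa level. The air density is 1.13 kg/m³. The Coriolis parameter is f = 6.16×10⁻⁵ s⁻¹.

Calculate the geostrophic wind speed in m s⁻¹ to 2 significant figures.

55 m s⁻¹

Pressure gradient: |∂P/∂n| = 1500 Pa / 391000 m = 3.84×10⁻³ Pa/m
Geostrophic balance (pressure-gradient force = Coriolis force):
V_g = (1/(fρ)) |∂P/∂n| = 3.84×10⁻³ / (6.16×10⁻⁵ × 1.13) = 55.1 m/s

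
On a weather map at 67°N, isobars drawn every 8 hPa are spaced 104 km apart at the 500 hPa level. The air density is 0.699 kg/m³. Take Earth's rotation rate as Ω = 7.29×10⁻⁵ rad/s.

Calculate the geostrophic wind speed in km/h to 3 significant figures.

295 km/h

Coriolis parameter at 67°N:
f = 2Ω sin φ = 2 × 7.29×10⁻⁵ × sin 67° = 1.34×10⁻⁴ s⁻¹
Pressure gradient: |∂P/∂n| = 800 Pa / 104000 m = 7.69×10⁻³ Pa/m
Geostrophic balance (pressure-gradient force = Coriolis force):
V_g = (1/(fρ)) |∂P/∂n| = 7.69×10⁻³ / (1.34×10⁻⁴ × 0.699) = 82.0 m/s
Converting: 82.0 m/s × 3.6 = 295 km/h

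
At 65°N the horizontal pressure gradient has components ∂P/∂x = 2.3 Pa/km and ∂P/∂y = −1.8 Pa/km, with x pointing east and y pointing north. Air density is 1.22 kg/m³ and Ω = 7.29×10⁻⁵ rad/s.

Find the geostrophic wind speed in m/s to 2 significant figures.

Coriolis parameter at 65°N:
f = 2Ω sin φ = 2 × 7.29×10⁻⁵ × sin 65° = 1.32×10⁻⁴ s⁻¹
Component geostrophic relations (x east, y north):
u_g = −(1/(fρ)) ∂P/∂y,  v_g = (1/(fρ)) ∂P/∂x
u_g = −(−1.8×10⁻³)/(1.32×10⁻⁴ × 1.22) = 11.2 m/s;  v_g = (2.3×10⁻³)/(1.32×10⁻⁴ × 1.22) = 14.3 m/s
|V_g| = √(u_g² + v_g²) = 18.1 m/s

18 m/s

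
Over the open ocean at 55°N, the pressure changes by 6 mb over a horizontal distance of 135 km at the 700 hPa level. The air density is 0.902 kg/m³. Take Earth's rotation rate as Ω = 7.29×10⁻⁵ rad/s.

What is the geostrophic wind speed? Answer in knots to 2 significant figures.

Coriolis parameter at 55°N:
f = 2Ω sin φ = 2 × 7.29×10⁻⁵ × sin 55° = 1.19×10⁻⁴ s⁻¹
Pressure gradient: |∂P/∂n| = 600 Pa / 135000 m = 4.44×10⁻³ Pa/m
Geostrophic balance (pressure-gradient force = Coriolis force):
V_g = (1/(fρ)) |∂P/∂n| = 4.44×10⁻³ / (1.19×10⁻⁴ × 0.902) = 41.3 m/s
Converting: 41.3 m/s × 1.944 = 80 knots

80 knots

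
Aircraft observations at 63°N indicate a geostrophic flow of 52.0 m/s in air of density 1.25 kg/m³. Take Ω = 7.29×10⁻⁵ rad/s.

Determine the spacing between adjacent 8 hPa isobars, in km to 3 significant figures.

Coriolis parameter at 63°N:
f = 2Ω sin φ = 2 × 7.29×10⁻⁵ × sin 63° = 1.30×10⁻⁴ s⁻¹
Geostrophic balance rearranged: |∂P/∂n| = f ρ V_g
|∂P/∂n| = 1.30×10⁻⁴ × 1.25 × 52.0 = 8.44×10⁻³ Pa/m
Isobar spacing: Δn = ΔP/|∂P/∂n| = 800 Pa / 8.44×10⁻³ Pa/m = 94741 m ≈ 94.7 km

94.7 km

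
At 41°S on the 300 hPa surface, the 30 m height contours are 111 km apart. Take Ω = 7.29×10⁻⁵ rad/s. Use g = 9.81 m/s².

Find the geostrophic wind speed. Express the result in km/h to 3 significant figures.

99.8 km/h

Coriolis parameter at 41°S:
f = 2Ω sin φ = 2 × 7.29×10⁻⁵ × sin 41° = 9.57×10⁻⁵ s⁻¹
Height gradient: |∂Z/∂n| = 30 m / 111000 m = 2.70×10⁻⁴
On a pressure surface, geostrophic balance gives V_g = (g/f)|∂Z/∂n|:
V_g = 9.81 × 2.70×10⁻⁴ / 9.57×10⁻⁵ = 27.7 m/s
Converting: 27.7 m/s × 3.6 = 99.8 km/h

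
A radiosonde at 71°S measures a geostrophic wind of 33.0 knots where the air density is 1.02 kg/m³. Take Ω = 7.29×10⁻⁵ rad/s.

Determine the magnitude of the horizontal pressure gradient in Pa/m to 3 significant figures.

2.39×10⁻³ Pa/m

Coriolis parameter at 71°S:
f = 2Ω sin φ = 2 × 7.29×10⁻⁵ × sin 71° = 1.38×10⁻⁴ s⁻¹
Wind speed in SI: 33.0 knots = 17.0 m/s
Geostrophic balance rearranged: |∂P/∂n| = f ρ V_g
|∂P/∂n| = 1.38×10⁻⁴ × 1.02 × 17.0 = 2.39×10⁻³ Pa/m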